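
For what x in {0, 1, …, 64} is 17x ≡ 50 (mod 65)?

17⁻¹ ≡ 23 (mod 65) because 17·23 = 391 = 6·65 + 1.
So x ≡ 23·50 = 1150 ≡ 45 (mod 65).

45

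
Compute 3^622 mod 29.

By repeated squaring mod 29: 3^1≡3, 3^2≡9, 3^4≡23, 3^8≡7, 3^16≡20, 3^32≡23, 3^64≡7, 3^128≡20, 3^256≡23, 3^512≡7.
Since 622 = 2 + 4 + 8 + 32 + 64 + 512 in binary, 3^622 ≡ 9·23·7·23·7·7 ≡ 4 (mod 29).

4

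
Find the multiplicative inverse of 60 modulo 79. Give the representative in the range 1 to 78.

79 = 1·60 + 19
60 = 3·19 + 3
19 = 6·3 + 1
3 = 3·1 + 0
Back-substituting gives 60·54 ≡ 1 (mod 79).

54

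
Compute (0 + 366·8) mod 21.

9

366·8 = 2928.
2928 − 139·21 = 9, so 2928 ≡ 9 (mod 21).
(0 + 9) mod 21 = 9.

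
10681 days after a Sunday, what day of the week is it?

Saturday

10681 mod 7 = 6 (since 1525·7 = 10675).
Sunday + 6 days → Saturday.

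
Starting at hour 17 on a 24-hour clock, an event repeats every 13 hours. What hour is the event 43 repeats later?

43·13 = 559.
559 = 23·24 + 7, so 559 mod 24 = 7.
(17 + 7) mod 24 = 0.

0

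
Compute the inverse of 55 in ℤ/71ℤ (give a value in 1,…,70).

31

71 = 1·55 + 16
55 = 3·16 + 7
16 = 2·7 + 2
7 = 3·2 + 1
2 = 2·1 + 0
Back-substituting gives 55·31 ≡ 1 (mod 71).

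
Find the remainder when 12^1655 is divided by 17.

7

Square-and-reduce mod 17: 12^1≡12, 12^2≡8, 12^4≡13, 12^8≡16, 12^16≡1, 12^32≡1, 12^64≡1, 12^128≡1, 12^256≡1, 12^512≡1, 12^1024≡1.
1655 = 1 + 2 + 4 + 16 + 32 + 64 + 512 + 1024, so 12^1655 ≡ 12·8·13·1·1·1·1·1 ≡ 7 (mod 17).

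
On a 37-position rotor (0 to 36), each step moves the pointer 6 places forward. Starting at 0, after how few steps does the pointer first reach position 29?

6⁻¹ ≡ 31 (mod 37) because 6·31 = 186 = 5·37 + 1.
Multiplying both sides by 31: x ≡ 31·29 = 899 ≡ 11 (mod 37).

11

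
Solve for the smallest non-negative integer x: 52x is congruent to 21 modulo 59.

56

The inverse of 52 mod 59 is 42 (since 52·42 = 2184 ≡ 1).
Multiplying both sides by 42: x ≡ 42·21 = 882 ≡ 56 (mod 59).
Check: 52·56 = 2912 = 49·59 + 21.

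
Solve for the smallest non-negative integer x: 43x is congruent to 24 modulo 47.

41

43⁻¹ ≡ 35 (mod 47) because 43·35 = 1505 = 32·47 + 1.
Multiplying both sides by 35: x ≡ 35·24 = 840 ≡ 41 (mod 47).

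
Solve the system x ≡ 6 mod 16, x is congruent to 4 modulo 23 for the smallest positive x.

326

x ≡ 6 (mod 16) gives x ∈ {6, 22, 38, 54, 70, 86, 102, 118, …}.
The first of these with x mod 23 = 4 is 326.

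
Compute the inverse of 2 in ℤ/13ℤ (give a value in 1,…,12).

13 = 6·2 + 1
2 = 2·1 + 0
Back-substituting gives 2·7 ≡ 1 (mod 13).

7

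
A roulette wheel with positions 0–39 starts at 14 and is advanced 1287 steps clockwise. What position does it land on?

21

1287 = 32·40 + 7, so 1287 mod 40 = 7.
(14 + 7) mod 40 = 21.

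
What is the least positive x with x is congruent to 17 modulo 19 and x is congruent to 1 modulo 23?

Since 23·5 ≡ 1 (mod 19), take x = 1 + 23·((17−1)·5 mod 19) = 1 + 23·4 = 93.
Check: 93 mod 19 = 17, 93 mod 23 = 1.

93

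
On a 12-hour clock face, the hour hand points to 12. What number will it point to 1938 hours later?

1938 = 161·12 + 6, so 1938 mod 12 = 6.
12 + 6 → 6 on a 12-hour dial.

6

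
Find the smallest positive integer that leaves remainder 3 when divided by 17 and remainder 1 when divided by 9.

37

Since 9·2 ≡ 1 (mod 17), take x = 1 + 9·((3−1)·2 mod 17) = 1 + 9·4 = 37.
Check: 37 mod 17 = 3, 37 mod 9 = 1.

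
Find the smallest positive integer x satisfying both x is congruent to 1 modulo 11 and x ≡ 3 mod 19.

x ≡ 1 (mod 11) gives x ∈ {1, 12, 23, 34, 45, 56, 67, 78, …}.
The first of these with x mod 19 = 3 is 155.

155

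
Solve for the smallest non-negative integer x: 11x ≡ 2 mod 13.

12

11⁻¹ ≡ 6 (mod 13) because 11·6 = 66 = 5·13 + 1.
Multiplying both sides by 6: x ≡ 6·2 = 12 ≡ 12 (mod 13).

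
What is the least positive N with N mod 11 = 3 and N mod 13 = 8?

47

x ≡ 3 (mod 11) gives x ∈ {3, 14, 25, 36, 47}.
The first of these with x mod 13 = 8 is 47.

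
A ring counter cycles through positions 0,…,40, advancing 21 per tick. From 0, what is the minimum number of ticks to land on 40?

39

The inverse of 21 mod 41 is 2 (since 21·2 = 42 ≡ 1).
So x ≡ 2·40 = 80 ≡ 39 (mod 41).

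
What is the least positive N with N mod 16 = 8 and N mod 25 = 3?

Since 25·9 ≡ 1 (mod 16), take x = 3 + 25·((8−3)·9 mod 16) = 3 + 25·13 = 328.
Check: 328 mod 16 = 8, 328 mod 25 = 3.

328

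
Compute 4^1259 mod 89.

Square-and-reduce mod 89: 4^1≡4, 4^2≡16, 4^4≡78, 4^8≡32, 4^16≡45, 4^32≡67, 4^64≡39, 4^128≡8, 4^256≡64, 4^512≡2, 4^1024≡4.
1259 = 1 + 2 + 8 + 32 + 64 + 128 + 1024, so 4^1259 ≡ 4·16·32·67·39·8·4 ≡ 45 (mod 89).

45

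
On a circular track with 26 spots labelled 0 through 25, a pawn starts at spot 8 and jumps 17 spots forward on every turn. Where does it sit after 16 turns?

16·17 = 272.
272 = 10·26 + 12, so 272 mod 26 = 12.
(8 + 12) mod 26 = 20.

20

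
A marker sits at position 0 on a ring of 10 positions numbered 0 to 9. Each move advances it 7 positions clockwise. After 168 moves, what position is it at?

6

168·7 = 1176.
1176 = 117·10 + 6, so 1176 mod 10 = 6.
(0 + 6) mod 10 = 6.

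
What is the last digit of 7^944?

Last digits of 7^n: 7, 9, 3, 1 (period 4).
944 mod 4 = 0, so the last digit matches 7^4 = 1.

1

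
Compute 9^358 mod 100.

21

Square-and-reduce mod 100: 9^1≡9, 9^2≡81, 9^4≡61, 9^8≡21, 9^16≡41, 9^32≡81, 9^64≡61, 9^128≡21, 9^256≡41.
Since 358 = 2 + 4 + 32 + 64 + 256 in binary, 9^358 ≡ 81·61·81·61·41 ≡ 21 (mod 100).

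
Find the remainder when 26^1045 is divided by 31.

26

Successive squares of 26 mod 31: 26^1≡26, 26^2≡25, 26^4≡5, 26^8≡25, 26^16≡5, 26^32≡25, 26^64≡5, 26^128≡25, 26^256≡5, 26^512≡25, 26^1024≡5.
Since 1045 = 1 + 4 + 16 + 1024 in binary, 26^1045 ≡ 26·5·5·5 ≡ 26 (mod 31).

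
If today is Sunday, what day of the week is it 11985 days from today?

11985 mod 7 = 1 (since 1712·7 = 11984).
Sunday + 1 day → Monday.

Monday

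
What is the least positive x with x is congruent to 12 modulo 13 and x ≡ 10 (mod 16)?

x ≡ 12 (mod 13) gives x ∈ {12, 25, 38, 51, 64, 77, 90}.
The first of these with x mod 16 = 10 is 90.

90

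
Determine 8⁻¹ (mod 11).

7

11 = 1·8 + 3
8 = 2·3 + 2
3 = 1·2 + 1
2 = 2·1 + 0
Back-substituting gives 8·7 ≡ 1 (mod 11).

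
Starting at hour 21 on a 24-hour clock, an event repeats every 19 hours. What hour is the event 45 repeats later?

45·19 = 855.
855 mod 24 = 15 (since 35·24 = 840).
(21 + 15) mod 24 = 12.

12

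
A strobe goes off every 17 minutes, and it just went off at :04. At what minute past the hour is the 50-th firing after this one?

14

50·17 = 850.
850 mod 60 = 10 (since 14·60 = 840).
(4 + 10) mod 60 = 14.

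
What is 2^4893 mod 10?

Powers of 2 mod 10 repeat with period 4: 2, 4, 8, 6.
4893 leaves remainder 1 on division by 4, so 2^4893 ends in 2.

2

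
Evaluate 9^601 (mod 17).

By repeated squaring mod 17: 9^1≡9, 9^2≡13, 9^4≡16, 9^8≡1, 9^16≡1, 9^32≡1, 9^64≡1, 9^128≡1, 9^256≡1, 9^512≡1.
Since 601 = 1 + 8 + 16 + 64 + 512 in binary, 9^601 ≡ 9·1·1·1·1 ≡ 9 (mod 17).

9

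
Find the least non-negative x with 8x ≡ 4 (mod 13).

8⁻¹ ≡ 5 (mod 13) because 8·5 = 40 = 3·13 + 1.
Multiplying both sides by 5: x ≡ 5·4 = 20 ≡ 7 (mod 13).
Check: 8·7 = 56 = 4·13 + 4.

7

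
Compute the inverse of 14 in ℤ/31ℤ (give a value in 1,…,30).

31 = 2·14 + 3
14 = 4·3 + 2
3 = 1·2 + 1
2 = 2·1 + 0
Back-substituting gives 14·20 ≡ 1 (mod 31).

20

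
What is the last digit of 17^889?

7

The units digit of 17^n cycles with period 4: 7, 9, 3, 1, …
889 mod 4 = 1, so the last digit matches 7^1 = 7.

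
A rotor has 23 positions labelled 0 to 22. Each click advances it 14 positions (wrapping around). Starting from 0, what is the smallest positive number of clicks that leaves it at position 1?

14·5 = 70 = 3·23 + 1, so 14⁻¹ ≡ 5 (mod 23).

5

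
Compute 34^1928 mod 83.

Square-and-reduce mod 83: 34^1≡34, 34^2≡77, 34^4≡36, 34^8≡51, 34^16≡28, 34^32≡37, 34^64≡41, 34^128≡21, 34^256≡26, 34^512≡12, 34^1024≡61.
Since 1928 = 8 + 128 + 256 + 512 + 1024 in binary, 34^1928 ≡ 51·21·26·12·61 ≡ 49 (mod 83).

49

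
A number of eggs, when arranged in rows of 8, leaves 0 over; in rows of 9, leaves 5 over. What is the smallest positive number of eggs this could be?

x ≡ 0 (mod 8) gives x ∈ {0, 8, 16, 24, 32}.
The first of these with x mod 9 = 5 is 32.

32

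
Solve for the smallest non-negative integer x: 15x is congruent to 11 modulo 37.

The inverse of 15 mod 37 is 5 (since 15·5 = 75 ≡ 1).
So x ≡ 5·11 = 55 ≡ 18 (mod 37).
Check: 15·18 = 270 = 7·37 + 11.

18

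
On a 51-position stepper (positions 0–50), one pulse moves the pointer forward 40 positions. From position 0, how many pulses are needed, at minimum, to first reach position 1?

40·37 = 1480 = 29·51 + 1, so 40⁻¹ ≡ 37 (mod 51).

37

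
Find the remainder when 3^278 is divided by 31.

20

Successive squares of 3 mod 31: 3^1≡3, 3^2≡9, 3^4≡19, 3^8≡20, 3^16≡28, 3^32≡9, 3^64≡19, 3^128≡20, 3^256≡28.
278 = 2 + 4 + 16 + 256, so 3^278 ≡ 9·19·28·28 ≡ 20 (mod 31).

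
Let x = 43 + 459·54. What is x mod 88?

13

459·54 = 24786.
24786 = 281·88 + 58, so 24786 mod 88 = 58.
(43 + 58) mod 88 = 13.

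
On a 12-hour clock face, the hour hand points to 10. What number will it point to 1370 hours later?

12

Dividing 1370 by 12 gives quotient 114 and remainder 2.
10 + 2 → 12 on a 12-hour dial.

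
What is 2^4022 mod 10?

Last digits of 2^n: 2, 4, 8, 6 (period 4).
4022 mod 4 = 2, so the last digit matches 2^2 = 4.

4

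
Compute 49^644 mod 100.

1

By repeated squaring mod 100: 49^1≡49, 49^2≡1, 49^4≡1, 49^8≡1, 49^16≡1, 49^32≡1, 49^64≡1, 49^128≡1, 49^256≡1, 49^512≡1.
644 = 4 + 128 + 512, so 49^644 ≡ 1·1·1 ≡ 1 (mod 100).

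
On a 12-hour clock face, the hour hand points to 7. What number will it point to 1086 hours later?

1

1086 − 90·12 = 6, so 1086 ≡ 6 (mod 12).
7 + 6 → 1 on a 12-hour dial.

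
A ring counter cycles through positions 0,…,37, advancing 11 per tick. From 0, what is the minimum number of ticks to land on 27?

37

11⁻¹ ≡ 7 (mod 38) because 11·7 = 77 = 2·38 + 1.
So x ≡ 7·27 = 189 ≡ 37 (mod 38).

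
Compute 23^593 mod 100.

Successive squares of 23 mod 100: 23^1≡23, 23^2≡29, 23^4≡41, 23^8≡81, 23^16≡61, 23^32≡21, 23^64≡41, 23^128≡81, 23^256≡61, 23^512≡21.
Since 593 = 1 + 16 + 64 + 512 in binary, 23^593 ≡ 23·61·41·21 ≡ 83 (mod 100).

83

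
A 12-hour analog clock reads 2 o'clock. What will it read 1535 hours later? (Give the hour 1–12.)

1535 − 127·12 = 11, so 1535 ≡ 11 (mod 12).
2 + 11 → 1 on a 12-hour dial.

1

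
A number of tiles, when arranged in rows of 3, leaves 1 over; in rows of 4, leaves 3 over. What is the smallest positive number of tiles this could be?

x ≡ 1 (mod 3) gives x ∈ {1, 4, 7}.
The first of these with x mod 4 = 3 is 7.

7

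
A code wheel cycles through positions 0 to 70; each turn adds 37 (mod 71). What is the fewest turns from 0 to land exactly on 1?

48

37·48 = 1776 = 25·71 + 1, so 37⁻¹ ≡ 48 (mod 71).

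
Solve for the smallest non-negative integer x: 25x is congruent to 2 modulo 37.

The inverse of 25 mod 37 is 3 (since 25·3 = 75 ≡ 1).
So x ≡ 3·2 = 6 ≡ 6 (mod 37).

6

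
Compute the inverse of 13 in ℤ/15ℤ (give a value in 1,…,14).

15 = 1·13 + 2
13 = 6·2 + 1
2 = 2·1 + 0
Back-substituting gives 13·7 ≡ 1 (mod 15).

7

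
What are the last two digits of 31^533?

By repeated squaring mod 100: 31^1≡31, 31^2≡61, 31^4≡21, 31^8≡41, 31^16≡81, 31^32≡61, 31^64≡21, 31^128≡41, 31^256≡81, 31^512≡61.
Since 533 = 1 + 4 + 16 + 512 in binary, 31^533 ≡ 31·21·81·61 ≡ 91 (mod 100).

91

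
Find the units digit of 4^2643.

4

Powers of 4 mod 10 repeat with period 2: 4, 6.
2643 leaves remainder 1 on division by 2, so 4^2643 ends in 4.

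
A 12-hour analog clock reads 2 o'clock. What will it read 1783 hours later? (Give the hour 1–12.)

1783 − 148·12 = 7, so 1783 ≡ 7 (mod 12).
2 + 7 → 9 on a 12-hour dial.

9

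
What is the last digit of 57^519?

3

The units digit of 57^n cycles with period 4: 7, 9, 3, 1, …
519 leaves remainder 3 on division by 4, so 57^519 ends in 3.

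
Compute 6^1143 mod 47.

Square-and-reduce mod 47: 6^1≡6, 6^2≡36, 6^4≡27, 6^8≡24, 6^16≡12, 6^32≡3, 6^64≡9, 6^128≡34, 6^256≡28, 6^512≡32, 6^1024≡37.
1143 = 1 + 2 + 4 + 16 + 32 + 64 + 1024, so 6^1143 ≡ 6·36·27·12·3·9·37 ≡ 12 (mod 47).

12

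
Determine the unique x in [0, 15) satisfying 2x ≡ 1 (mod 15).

The inverse of 2 mod 15 is 8 (since 2·8 = 16 ≡ 1).
So x ≡ 8·1 = 8 ≡ 8 (mod 15).

8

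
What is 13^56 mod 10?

1

The units digit of 13^n cycles with period 4: 3, 9, 7, 1, …
56 leaves remainder 0 on division by 4, so 13^56 ends in 1.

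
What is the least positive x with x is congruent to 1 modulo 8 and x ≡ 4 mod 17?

x ≡ 1 (mod 8) gives x ∈ {1, 9, 17, 25, 33, 41, 49, 57, …}.
The first of these with x mod 17 = 4 is 89.

89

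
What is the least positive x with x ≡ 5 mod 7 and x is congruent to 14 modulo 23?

Since 23·4 ≡ 1 (mod 7), take x = 14 + 23·((5−14)·4 mod 7) = 14 + 23·6 = 152.
Check: 152 mod 7 = 5, 152 mod 23 = 14.

152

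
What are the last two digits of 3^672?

41

By repeated squaring mod 100: 3^1≡3, 3^2≡9, 3^4≡81, 3^8≡61, 3^16≡21, 3^32≡41, 3^64≡81, 3^128≡61, 3^256≡21, 3^512≡41.
672 = 32 + 128 + 512, so 3^672 ≡ 41·61·41 ≡ 41 (mod 100).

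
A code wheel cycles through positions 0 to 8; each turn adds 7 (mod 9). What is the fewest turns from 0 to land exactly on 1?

4

9 = 1·7 + 2
7 = 3·2 + 1
2 = 2·1 + 0
Back-substituting gives 7·4 ≡ 1 (mod 9).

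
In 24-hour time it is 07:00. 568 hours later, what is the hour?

23

568 = 23·24 + 16, so 568 mod 24 = 16.
(7 + 16) mod 24 = 23.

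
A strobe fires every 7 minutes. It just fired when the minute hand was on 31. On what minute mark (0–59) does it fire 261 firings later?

261·7 = 1827.
1827 − 30·60 = 27, so 1827 ≡ 27 (mod 60).
(31 + 27) mod 60 = 58.

58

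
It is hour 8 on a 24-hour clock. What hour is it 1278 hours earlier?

1278 = 53·24 + 6, so 1278 mod 24 = 6.
(8 − 6) mod 24 = 2.

2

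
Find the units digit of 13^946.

The units digit of 13^n cycles with period 4: 3, 9, 7, 1, …
946 leaves remainder 2 on division by 4, so 13^946 ends in 9.

9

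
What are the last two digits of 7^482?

49

By repeated squaring mod 100: 7^1≡7, 7^2≡49, 7^4≡1, 7^8≡1, 7^16≡1, 7^32≡1, 7^64≡1, 7^128≡1, 7^256≡1.
Since 482 = 2 + 32 + 64 + 128 + 256 in binary, 7^482 ≡ 49·1·1·1·1 ≡ 49 (mod 100).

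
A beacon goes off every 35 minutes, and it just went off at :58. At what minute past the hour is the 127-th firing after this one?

3

127·35 = 4445.
4445 mod 60 = 5 (since 74·60 = 4440).
(58 + 5) mod 60 = 3.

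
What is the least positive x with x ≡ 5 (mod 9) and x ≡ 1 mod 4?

5

x ≡ 1 (mod 4) gives x ∈ {1, 5}.
The first of these with x mod 9 = 5 is 5.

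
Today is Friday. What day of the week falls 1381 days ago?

Wednesday

1381 − 197·7 = 2, so 1381 ≡ 2 (mod 7).
Friday − 2 days → Wednesday.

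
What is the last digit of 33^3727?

7

Last digits of 3^n: 3, 9, 7, 1 (period 4).
3727 leaves remainder 3 on division by 4, so 33^3727 ends in 7.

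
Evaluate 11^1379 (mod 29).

Square-and-reduce mod 29: 11^1≡11, 11^2≡5, 11^4≡25, 11^8≡16, 11^16≡24, 11^32≡25, 11^64≡16, 11^128≡24, 11^256≡25, 11^512≡16, 11^1024≡24.
Since 1379 = 1 + 2 + 32 + 64 + 256 + 1024 in binary, 11^1379 ≡ 11·5·25·16·25·24 ≡ 12 (mod 29).

12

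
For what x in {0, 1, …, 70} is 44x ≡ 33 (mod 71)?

44⁻¹ ≡ 21 (mod 71) because 44·21 = 924 = 13·71 + 1.
Multiplying both sides by 21: x ≡ 21·33 = 693 ≡ 54 (mod 71).
Check: 44·54 = 2376 = 33·71 + 33.

54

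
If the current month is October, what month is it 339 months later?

January

339 − 28·12 = 3, so 339 ≡ 3 (mod 12).
October + 3 months → January.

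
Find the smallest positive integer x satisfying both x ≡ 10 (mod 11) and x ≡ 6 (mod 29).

296

x ≡ 10 (mod 11) gives x ∈ {10, 21, 32, 43, 54, 65, 76, 87, …}.
The first of these with x mod 29 = 6 is 296.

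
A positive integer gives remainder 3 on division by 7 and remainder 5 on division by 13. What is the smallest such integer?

x ≡ 3 (mod 7) gives x ∈ {3, 10, 17, 24, 31}.
The first of these with x mod 13 = 5 is 31.

31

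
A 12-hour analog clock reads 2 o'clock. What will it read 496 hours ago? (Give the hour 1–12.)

10

496 − 41·12 = 4, so 496 ≡ 4 (mod 12).
2 − 4 → 10 on a 12-hour dial.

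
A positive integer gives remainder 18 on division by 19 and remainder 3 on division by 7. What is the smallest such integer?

94

Since 7·11 ≡ 1 (mod 19), take x = 3 + 7·((18−3)·11 mod 19) = 3 + 7·13 = 94.
Check: 94 mod 19 = 18, 94 mod 7 = 3.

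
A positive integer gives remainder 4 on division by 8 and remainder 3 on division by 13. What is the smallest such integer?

x ≡ 4 (mod 8) gives x ∈ {4, 12, 20, 28, 36, 44, 52, 60, …}.
The first of these with x mod 13 = 3 is 68.

68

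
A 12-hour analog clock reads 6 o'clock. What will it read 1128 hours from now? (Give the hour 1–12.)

1128 − 94·12 = 0, so 1128 ≡ 0 (mod 12).
6 + 0 → 6 on a 12-hour dial.

6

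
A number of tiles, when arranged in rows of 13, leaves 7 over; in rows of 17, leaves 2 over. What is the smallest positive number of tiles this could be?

x ≡ 7 (mod 13) gives x ∈ {7, 20, 33, 46, 59, 72, 85, 98, …}.
The first of these with x mod 17 = 2 is 189.

189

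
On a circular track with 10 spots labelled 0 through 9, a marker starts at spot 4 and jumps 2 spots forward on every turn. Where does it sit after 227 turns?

227·2 = 454.
454 mod 10 = 4 (since 45·10 = 450).
(4 + 4) mod 10 = 8.

8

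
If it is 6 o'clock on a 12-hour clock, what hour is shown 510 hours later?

12

510 = 42·12 + 6, so 510 mod 12 = 6.
6 + 6 → 12 on a 12-hour dial.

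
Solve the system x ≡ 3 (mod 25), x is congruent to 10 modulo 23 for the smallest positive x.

x ≡ 10 (mod 23) gives x ∈ {10, 33, 56, 79, 102, 125, 148, 171, …}.
The first of these with x mod 25 = 3 is 378.

378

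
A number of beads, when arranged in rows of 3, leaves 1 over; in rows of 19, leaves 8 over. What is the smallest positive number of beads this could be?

46

Since 19·1 ≡ 1 (mod 3), take x = 8 + 19·((1−8)·1 mod 3) = 8 + 19·2 = 46.
Check: 46 mod 3 = 1, 46 mod 19 = 8.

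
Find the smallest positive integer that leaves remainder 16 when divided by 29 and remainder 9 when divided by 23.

538

x ≡ 9 (mod 23) gives x ∈ {9, 32, 55, 78, 101, 124, 147, 170, …}.
The first of these with x mod 29 = 16 is 538.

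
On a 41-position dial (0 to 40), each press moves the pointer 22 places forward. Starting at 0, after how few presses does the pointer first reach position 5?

22⁻¹ ≡ 28 (mod 41) because 22·28 = 616 = 15·41 + 1.
Multiplying both sides by 28: x ≡ 28·5 = 140 ≡ 17 (mod 41).
Check: 22·17 = 374 = 9·41 + 5.

17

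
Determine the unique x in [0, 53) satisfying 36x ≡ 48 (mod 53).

19

36⁻¹ ≡ 28 (mod 53) because 36·28 = 1008 = 19·53 + 1.
Multiplying both sides by 28: x ≡ 28·48 = 1344 ≡ 19 (mod 53).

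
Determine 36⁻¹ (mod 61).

36·39 = 1404 = 23·61 + 1, so 36⁻¹ ≡ 39 (mod 61).

39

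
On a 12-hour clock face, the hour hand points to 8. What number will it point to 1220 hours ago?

1220 − 101·12 = 8, so 1220 ≡ 8 (mod 12).
8 − 8 → 12 on a 12-hour dial.

12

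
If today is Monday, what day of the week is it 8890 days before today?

8890 mod 7 = 0 (since 1270·7 = 8890).
Monday − 0 days → Monday.

Monday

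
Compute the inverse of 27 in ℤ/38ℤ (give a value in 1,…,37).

31

27·31 = 837 = 22·38 + 1, so 27⁻¹ ≡ 31 (mod 38).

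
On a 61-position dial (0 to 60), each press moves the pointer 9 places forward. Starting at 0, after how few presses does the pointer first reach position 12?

The inverse of 9 mod 61 is 34 (since 9·34 = 306 ≡ 1).
So x ≡ 34·12 = 408 ≡ 42 (mod 61).
Check: 9·42 = 378 = 6·61 + 12.

42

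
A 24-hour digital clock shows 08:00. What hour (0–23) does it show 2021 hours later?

13

2021 − 84·24 = 5, so 2021 ≡ 5 (mod 24).
(8 + 5) mod 24 = 13.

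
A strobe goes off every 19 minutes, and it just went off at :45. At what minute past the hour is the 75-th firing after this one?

30

75·19 = 1425.
1425 − 23·60 = 45, so 1425 ≡ 45 (mod 60).
(45 + 45) mod 60 = 30.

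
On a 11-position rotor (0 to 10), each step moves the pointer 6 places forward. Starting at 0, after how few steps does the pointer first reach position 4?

6⁻¹ ≡ 2 (mod 11) because 6·2 = 12 = 1·11 + 1.
So x ≡ 2·4 = 8 ≡ 8 (mod 11).

8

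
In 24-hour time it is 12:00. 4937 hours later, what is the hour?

4937 mod 24 = 17 (since 205·24 = 4920).
(12 + 17) mod 24 = 5.

5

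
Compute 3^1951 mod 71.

40

Successive squares of 3 mod 71: 3^1≡3, 3^2≡9, 3^4≡10, 3^8≡29, 3^16≡60, 3^32≡50, 3^64≡15, 3^128≡12, 3^256≡2, 3^512≡4, 3^1024≡16.
1951 = 1 + 2 + 4 + 8 + 16 + 128 + 256 + 512 + 1024, so 3^1951 ≡ 3·9·10·29·60·12·2·4·16 ≡ 40 (mod 71).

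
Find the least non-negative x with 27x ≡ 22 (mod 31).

10

The inverse of 27 mod 31 is 23 (since 27·23 = 621 ≡ 1).
So x ≡ 23·22 = 506 ≡ 10 (mod 31).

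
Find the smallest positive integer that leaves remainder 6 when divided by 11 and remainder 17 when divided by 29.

x ≡ 6 (mod 11) gives x ∈ {6, 17}.
The first of these with x mod 29 = 17 is 17.

17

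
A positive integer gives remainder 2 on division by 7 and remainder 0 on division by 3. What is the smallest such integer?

9

x ≡ 0 (mod 3) gives x ∈ {0, 3, 6, 9}.
The first of these with x mod 7 = 2 is 9.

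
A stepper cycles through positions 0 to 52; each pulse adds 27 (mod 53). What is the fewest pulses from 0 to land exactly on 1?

2

27·2 = 54 = 1·53 + 1, so 27⁻¹ ≡ 2 (mod 53).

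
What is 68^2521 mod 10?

Last digits of 8^n: 8, 4, 2, 6 (period 4).
2521 leaves remainder 1 on division by 4, so 68^2521 ends in 8.

8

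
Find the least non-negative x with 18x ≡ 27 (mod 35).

19

The inverse of 18 mod 35 is 2 (since 18·2 = 36 ≡ 1).
Multiplying both sides by 2: x ≡ 2·27 = 54 ≡ 19 (mod 35).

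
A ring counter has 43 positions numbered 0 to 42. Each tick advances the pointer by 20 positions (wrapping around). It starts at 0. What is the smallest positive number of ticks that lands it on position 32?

20⁻¹ ≡ 28 (mod 43) because 20·28 = 560 = 13·43 + 1.
Multiplying both sides by 28: x ≡ 28·32 = 896 ≡ 36 (mod 43).

36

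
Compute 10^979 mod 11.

10

By repeated squaring mod 11: 10^1≡10, 10^2≡1, 10^4≡1, 10^8≡1, 10^16≡1, 10^32≡1, 10^64≡1, 10^128≡1, 10^256≡1, 10^512≡1.
Since 979 = 1 + 2 + 16 + 64 + 128 + 256 + 512 in binary, 10^979 ≡ 10·1·1·1·1·1·1 ≡ 10 (mod 11).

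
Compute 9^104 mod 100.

61

Successive squares of 9 mod 100: 9^1≡9, 9^2≡81, 9^4≡61, 9^8≡21, 9^16≡41, 9^32≡81, 9^64≡61.
104 = 8 + 32 + 64, so 9^104 ≡ 21·81·61 ≡ 61 (mod 100).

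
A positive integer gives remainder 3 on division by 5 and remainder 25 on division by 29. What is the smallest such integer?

83

Since 29·4 ≡ 1 (mod 5), take x = 25 + 29·((3−25)·4 mod 5) = 25 + 29·2 = 83.
Check: 83 mod 5 = 3, 83 mod 29 = 25.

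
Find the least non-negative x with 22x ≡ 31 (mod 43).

19

The inverse of 22 mod 43 is 2 (since 22·2 = 44 ≡ 1).
So x ≡ 2·31 = 62 ≡ 19 (mod 43).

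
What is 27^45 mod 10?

7

The units digit of 27^n cycles with period 4: 7, 9, 3, 1, …
45 mod 4 = 1, so the last digit matches 7^1 = 7.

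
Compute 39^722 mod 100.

21

By repeated squaring mod 100: 39^1≡39, 39^2≡21, 39^4≡41, 39^8≡81, 39^16≡61, 39^32≡21, 39^64≡41, 39^128≡81, 39^256≡61, 39^512≡21.
Since 722 = 2 + 16 + 64 + 128 + 512 in binary, 39^722 ≡ 21·61·41·81·21 ≡ 21 (mod 100).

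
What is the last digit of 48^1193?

8

The units digit of 48^n cycles with period 4: 8, 4, 2, 6, …
1193 leaves remainder 1 on division by 4, so 48^1193 ends in 8.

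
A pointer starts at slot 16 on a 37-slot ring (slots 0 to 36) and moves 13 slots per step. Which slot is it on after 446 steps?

446·13 = 5798.
Dividing 5798 by 37 gives quotient 156 and remainder 26.
(16 + 26) mod 37 = 5.

5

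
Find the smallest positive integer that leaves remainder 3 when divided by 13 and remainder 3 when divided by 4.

3

x ≡ 3 (mod 4) gives x ∈ {3}.
The first of these with x mod 13 = 3 is 3.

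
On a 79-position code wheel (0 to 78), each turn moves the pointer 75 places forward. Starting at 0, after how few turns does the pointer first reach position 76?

The inverse of 75 mod 79 is 59 (since 75·59 = 4425 ≡ 1).
So x ≡ 59·76 = 4484 ≡ 60 (mod 79).

60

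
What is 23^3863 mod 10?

Powers of 3 mod 10 repeat with period 4: 3, 9, 7, 1.
3863 mod 4 = 3, so the last digit matches 3^3 = 7.

7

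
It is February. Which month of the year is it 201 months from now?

November

Dividing 201 by 12 gives quotient 16 and remainder 9.
February + 9 months → November.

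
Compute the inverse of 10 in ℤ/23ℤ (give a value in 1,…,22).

23 = 2·10 + 3
10 = 3·3 + 1
3 = 3·1 + 0
Back-substituting gives 10·7 ≡ 1 (mod 23).

7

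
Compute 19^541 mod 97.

45

Successive squares of 19 mod 97: 19^1≡19, 19^2≡70, 19^4≡50, 19^8≡75, 19^16≡96, 19^32≡1, 19^64≡1, 19^128≡1, 19^256≡1, 19^512≡1.
Since 541 = 1 + 4 + 8 + 16 + 512 in binary, 19^541 ≡ 19·50·75·96·1 ≡ 45 (mod 97).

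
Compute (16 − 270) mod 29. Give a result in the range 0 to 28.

270 − 9·29 = 9, so 270 ≡ 9 (mod 29).
(16 − 9) mod 29 = 7.

7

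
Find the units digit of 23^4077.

3

The units digit of 23^n cycles with period 4: 3, 9, 7, 1, …
4077 mod 4 = 1, so the last digit matches 3^1 = 3.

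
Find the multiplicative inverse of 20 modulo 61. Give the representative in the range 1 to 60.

20·58 = 1160 = 19·61 + 1, so 20⁻¹ ≡ 58 (mod 61).

58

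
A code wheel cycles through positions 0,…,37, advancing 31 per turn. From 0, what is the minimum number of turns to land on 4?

32

31⁻¹ ≡ 27 (mod 38) because 31·27 = 837 = 22·38 + 1.
Multiplying both sides by 27: x ≡ 27·4 = 108 ≡ 32 (mod 38).
Check: 31·32 = 992 = 26·38 + 4.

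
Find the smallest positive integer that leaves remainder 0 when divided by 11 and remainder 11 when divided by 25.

x ≡ 0 (mod 11) gives x ∈ {0, 11}.
The first of these with x mod 25 = 11 is 11.

11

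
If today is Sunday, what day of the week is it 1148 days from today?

Sunday

1148 − 164·7 = 0, so 1148 ≡ 0 (mod 7).
Sunday + 0 days → Sunday.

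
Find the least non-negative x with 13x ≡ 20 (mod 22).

10

The inverse of 13 mod 22 is 17 (since 13·17 = 221 ≡ 1).
Multiplying both sides by 17: x ≡ 17·20 = 340 ≡ 10 (mod 22).
Check: 13·10 = 130 = 5·22 + 20.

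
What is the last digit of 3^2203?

The units digit of 3^n cycles with period 4: 3, 9, 7, 1, …
2203 mod 4 = 3, so the last digit matches 3^3 = 7.

7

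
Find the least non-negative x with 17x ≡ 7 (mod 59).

49

The inverse of 17 mod 59 is 7 (since 17·7 = 119 ≡ 1).
Multiplying both sides by 7: x ≡ 7·7 = 49 ≡ 49 (mod 59).
Check: 17·49 = 833 = 14·59 + 7.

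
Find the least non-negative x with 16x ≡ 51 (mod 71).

The inverse of 16 mod 71 is 40 (since 16·40 = 640 ≡ 1).
So x ≡ 40·51 = 2040 ≡ 52 (mod 71).

52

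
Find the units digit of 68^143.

Powers of 8 mod 10 repeat with period 4: 8, 4, 2, 6.
143 mod 4 = 3, so the last digit matches 8^3 = 2.

2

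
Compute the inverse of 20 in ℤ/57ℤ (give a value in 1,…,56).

57 = 2·20 + 17
20 = 1·17 + 3
17 = 5·3 + 2
3 = 1·2 + 1
2 = 2·1 + 0
Back-substituting gives 20·20 ≡ 1 (mod 57).

20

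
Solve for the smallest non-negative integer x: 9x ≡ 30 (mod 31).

24

The inverse of 9 mod 31 is 7 (since 9·7 = 63 ≡ 1).
Multiplying both sides by 7: x ≡ 7·30 = 210 ≡ 24 (mod 31).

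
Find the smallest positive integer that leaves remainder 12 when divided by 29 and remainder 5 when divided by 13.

70

x ≡ 5 (mod 13) gives x ∈ {5, 18, 31, 44, 57, 70}.
The first of these with x mod 29 = 12 is 70.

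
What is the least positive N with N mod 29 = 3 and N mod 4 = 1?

x ≡ 1 (mod 4) gives x ∈ {1, 5, 9, 13, 17, 21, 25, 29, …}.
The first of these with x mod 29 = 3 is 61.

61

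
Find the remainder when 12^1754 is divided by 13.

1

Successive squares of 12 mod 13: 12^1≡12, 12^2≡1, 12^4≡1, 12^8≡1, 12^16≡1, 12^32≡1, 12^64≡1, 12^128≡1, 12^256≡1, 12^512≡1, 12^1024≡1.
Since 1754 = 2 + 8 + 16 + 64 + 128 + 512 + 1024 in binary, 12^1754 ≡ 1·1·1·1·1·1·1 ≡ 1 (mod 13).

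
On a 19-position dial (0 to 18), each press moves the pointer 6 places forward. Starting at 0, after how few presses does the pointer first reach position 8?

14

The inverse of 6 mod 19 is 16 (since 6·16 = 96 ≡ 1).
So x ≡ 16·8 = 128 ≡ 14 (mod 19).
Check: 6·14 = 84 = 4·19 + 8.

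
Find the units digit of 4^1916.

6

Powers of 4 mod 10 repeat with period 2: 4, 6.
1916 leaves remainder 0 on division by 2, so 4^1916 ends in 6.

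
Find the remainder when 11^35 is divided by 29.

Square-and-reduce mod 29: 11^1≡11, 11^2≡5, 11^4≡25, 11^8≡16, 11^16≡24, 11^32≡25.
35 = 1 + 2 + 32, so 11^35 ≡ 11·5·25 ≡ 12 (mod 29).

12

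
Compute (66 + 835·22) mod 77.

33

835·22 = 18370.
18370 = 238·77 + 44, so 18370 mod 77 = 44.
(66 + 44) mod 77 = 33.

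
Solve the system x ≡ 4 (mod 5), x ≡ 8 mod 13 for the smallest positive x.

Since 13·2 ≡ 1 (mod 5), take x = 8 + 13·((4−8)·2 mod 5) = 8 + 13·2 = 34.
Check: 34 mod 5 = 4, 34 mod 13 = 8.

34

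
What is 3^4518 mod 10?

9

Powers of 3 mod 10 repeat with period 4: 3, 9, 7, 1.
4518 leaves remainder 2 on division by 4, so 3^4518 ends in 9.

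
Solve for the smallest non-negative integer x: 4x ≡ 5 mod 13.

11

The inverse of 4 mod 13 is 10 (since 4·10 = 40 ≡ 1).
So x ≡ 10·5 = 50 ≡ 11 (mod 13).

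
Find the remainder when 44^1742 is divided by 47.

By repeated squaring mod 47: 44^1≡44, 44^2≡9, 44^4≡34, 44^8≡28, 44^16≡32, 44^32≡37, 44^64≡6, 44^128≡36, 44^256≡27, 44^512≡24, 44^1024≡12.
Since 1742 = 2 + 4 + 8 + 64 + 128 + 512 + 1024 in binary, 44^1742 ≡ 9·34·28·6·36·24·12 ≡ 2 (mod 47).

2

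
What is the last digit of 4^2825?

4

The units digit of 4^n cycles with period 2: 4, 6, …
2825 mod 2 = 1, so the last digit matches 4^1 = 4.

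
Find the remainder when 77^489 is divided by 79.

Successive squares of 77 mod 79: 77^1≡77, 77^2≡4, 77^4≡16, 77^8≡19, 77^16≡45, 77^32≡50, 77^64≡51, 77^128≡73, 77^256≡36.
489 = 1 + 8 + 32 + 64 + 128 + 256, so 77^489 ≡ 77·19·50·51·73·36 ≡ 61 (mod 79).

61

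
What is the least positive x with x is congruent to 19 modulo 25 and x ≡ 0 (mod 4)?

44

x ≡ 0 (mod 4) gives x ∈ {0, 4, 8, 12, 16, 20, 24, 28, …}.
The first of these with x mod 25 = 19 is 44.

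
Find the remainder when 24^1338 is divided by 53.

Successive squares of 24 mod 53: 24^1≡24, 24^2≡46, 24^4≡49, 24^8≡16, 24^16≡44, 24^32≡28, 24^64≡42, 24^128≡15, 24^256≡13, 24^512≡10, 24^1024≡47.
Since 1338 = 2 + 8 + 16 + 32 + 256 + 1024 in binary, 24^1338 ≡ 46·16·44·28·13·47 ≡ 42 (mod 53).

42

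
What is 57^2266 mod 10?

The units digit of 57^n cycles with period 4: 7, 9, 3, 1, …
2266 leaves remainder 2 on division by 4, so 57^2266 ends in 9.

9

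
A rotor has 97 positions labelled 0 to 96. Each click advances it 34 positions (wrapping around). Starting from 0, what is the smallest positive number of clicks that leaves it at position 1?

20

97 = 2·34 + 29
34 = 1·29 + 5
29 = 5·5 + 4
5 = 1·4 + 1
4 = 4·1 + 0
Back-substituting gives 34·20 ≡ 1 (mod 97).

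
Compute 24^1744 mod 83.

28

Successive squares of 24 mod 83: 24^1≡24, 24^2≡78, 24^4≡25, 24^8≡44, 24^16≡27, 24^32≡65, 24^64≡75, 24^128≡64, 24^256≡29, 24^512≡11, 24^1024≡38.
Since 1744 = 16 + 64 + 128 + 512 + 1024 in binary, 24^1744 ≡ 27·75·64·11·38 ≡ 28 (mod 83).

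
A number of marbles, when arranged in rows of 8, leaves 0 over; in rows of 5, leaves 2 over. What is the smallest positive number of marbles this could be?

Since 5·5 ≡ 1 (mod 8), take x = 2 + 5·((0−2)·5 mod 8) = 2 + 5·6 = 32.
Check: 32 mod 8 = 0, 32 mod 5 = 2.

32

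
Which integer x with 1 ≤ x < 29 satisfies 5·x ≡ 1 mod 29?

5·6 = 30 = 1·29 + 1, so 5⁻¹ ≡ 6 (mod 29).

6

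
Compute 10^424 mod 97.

91

Square-and-reduce mod 97: 10^1≡10, 10^2≡3, 10^4≡9, 10^8≡81, 10^16≡62, 10^32≡61, 10^64≡35, 10^128≡61, 10^256≡35.
Since 424 = 8 + 32 + 128 + 256 in binary, 10^424 ≡ 81·61·61·35 ≡ 91 (mod 97).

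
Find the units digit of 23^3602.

9

Powers of 3 mod 10 repeat with period 4: 3, 9, 7, 1.
3602 mod 4 = 2, so the last digit matches 3^2 = 9.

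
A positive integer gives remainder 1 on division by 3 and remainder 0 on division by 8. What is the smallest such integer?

16

x ≡ 1 (mod 3) gives x ∈ {1, 4, 7, 10, 13, 16}.
The first of these with x mod 8 = 0 is 16.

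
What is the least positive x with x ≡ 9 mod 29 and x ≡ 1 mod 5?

x ≡ 1 (mod 5) gives x ∈ {1, 6, 11, 16, 21, 26, 31, 36, …}.
The first of these with x mod 29 = 9 is 96.

96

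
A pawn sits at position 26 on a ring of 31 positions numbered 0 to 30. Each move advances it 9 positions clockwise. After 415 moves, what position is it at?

415·9 = 3735.
3735 = 120·31 + 15, so 3735 mod 31 = 15.
(26 + 15) mod 31 = 10.

10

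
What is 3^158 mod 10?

9

Powers of 3 mod 10 repeat with period 4: 3, 9, 7, 1.
158 mod 4 = 2, so the last digit matches 3^2 = 9.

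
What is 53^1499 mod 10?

Last digits of 3^n: 3, 9, 7, 1 (period 4).
1499 mod 4 = 3, so the last digit matches 3^3 = 7.

7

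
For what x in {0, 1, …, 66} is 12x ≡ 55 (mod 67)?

66

12⁻¹ ≡ 28 (mod 67) because 12·28 = 336 = 5·67 + 1.
Multiplying both sides by 28: x ≡ 28·55 = 1540 ≡ 66 (mod 67).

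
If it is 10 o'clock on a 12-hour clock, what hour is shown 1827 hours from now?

1

1827 − 152·12 = 3, so 1827 ≡ 3 (mod 12).
10 + 3 → 1 on a 12-hour dial.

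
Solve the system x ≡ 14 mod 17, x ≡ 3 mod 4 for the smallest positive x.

31

x ≡ 3 (mod 4) gives x ∈ {3, 7, 11, 15, 19, 23, 27, 31}.
The first of these with x mod 17 = 14 is 31.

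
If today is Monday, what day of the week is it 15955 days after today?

Wednesday

Dividing 15955 by 7 gives quotient 2279 and remainder 2.
Monday + 2 days → Wednesday.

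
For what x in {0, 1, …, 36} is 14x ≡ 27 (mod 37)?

14⁻¹ ≡ 8 (mod 37) because 14·8 = 112 = 3·37 + 1.
Multiplying both sides by 8: x ≡ 8·27 = 216 ≡ 31 (mod 37).
Check: 14·31 = 434 = 11·37 + 27.

31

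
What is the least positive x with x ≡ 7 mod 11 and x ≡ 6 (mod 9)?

51

x ≡ 6 (mod 9) gives x ∈ {6, 15, 24, 33, 42, 51}.
The first of these with x mod 11 = 7 is 51.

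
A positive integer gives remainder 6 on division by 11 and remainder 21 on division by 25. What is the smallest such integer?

Since 25·4 ≡ 1 (mod 11), take x = 21 + 25·((6−21)·4 mod 11) = 21 + 25·6 = 171.
Check: 171 mod 11 = 6, 171 mod 25 = 21.

171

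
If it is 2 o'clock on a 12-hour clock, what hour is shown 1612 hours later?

6

1612 − 134·12 = 4, so 1612 ≡ 4 (mod 12).
2 + 4 → 6 on a 12-hour dial.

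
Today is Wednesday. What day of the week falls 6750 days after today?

6750 − 964·7 = 2, so 6750 ≡ 2 (mod 7).
Wednesday + 2 days → Friday.

Friday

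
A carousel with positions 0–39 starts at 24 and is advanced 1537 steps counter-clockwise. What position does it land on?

7

1537 = 38·40 + 17, so 1537 mod 40 = 17.
(24 − 17) mod 40 = 7.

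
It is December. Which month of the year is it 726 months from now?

726 mod 12 = 6 (since 60·12 = 720).
December + 6 months → June.

June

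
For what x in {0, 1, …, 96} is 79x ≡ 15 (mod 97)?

79⁻¹ ≡ 70 (mod 97) because 79·70 = 5530 = 57·97 + 1.
So x ≡ 70·15 = 1050 ≡ 80 (mod 97).
Check: 79·80 = 6320 = 65·97 + 15.

80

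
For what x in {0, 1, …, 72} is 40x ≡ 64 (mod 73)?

60

The inverse of 40 mod 73 is 42 (since 40·42 = 1680 ≡ 1).
Multiplying both sides by 42: x ≡ 42·64 = 2688 ≡ 60 (mod 73).
Check: 40·60 = 2400 = 32·73 + 64.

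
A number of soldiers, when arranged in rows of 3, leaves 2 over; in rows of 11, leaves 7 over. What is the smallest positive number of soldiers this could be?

29

x ≡ 2 (mod 3) gives x ∈ {2, 5, 8, 11, 14, 17, 20, 23, …}.
The first of these with x mod 11 = 7 is 29.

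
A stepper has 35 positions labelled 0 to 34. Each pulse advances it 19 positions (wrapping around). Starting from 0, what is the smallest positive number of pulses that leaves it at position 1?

19·24 = 456 = 13·35 + 1, so 19⁻¹ ≡ 24 (mod 35).

24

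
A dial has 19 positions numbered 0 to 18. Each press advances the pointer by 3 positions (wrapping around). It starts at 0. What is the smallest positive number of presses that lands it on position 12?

4

The inverse of 3 mod 19 is 13 (since 3·13 = 39 ≡ 1).
So x ≡ 13·12 = 156 ≡ 4 (mod 19).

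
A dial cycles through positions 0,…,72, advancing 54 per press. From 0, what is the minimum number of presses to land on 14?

54⁻¹ ≡ 23 (mod 73) because 54·23 = 1242 = 17·73 + 1.
Multiplying both sides by 23: x ≡ 23·14 = 322 ≡ 30 (mod 73).

30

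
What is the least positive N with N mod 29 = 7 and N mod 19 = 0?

Since 19·26 ≡ 1 (mod 29), take x = 0 + 19·((7−0)·26 mod 29) = 0 + 19·8 = 152.
Check: 152 mod 29 = 7, 152 mod 19 = 0.

152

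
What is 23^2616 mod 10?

The units digit of 23^n cycles with period 4: 3, 9, 7, 1, …
2616 leaves remainder 0 on division by 4, so 23^2616 ends in 1.

1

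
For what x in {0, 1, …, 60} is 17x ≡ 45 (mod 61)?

The inverse of 17 mod 61 is 18 (since 17·18 = 306 ≡ 1).
Multiplying both sides by 18: x ≡ 18·45 = 810 ≡ 17 (mod 61).

17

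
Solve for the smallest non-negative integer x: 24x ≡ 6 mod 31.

The inverse of 24 mod 31 is 22 (since 24·22 = 528 ≡ 1).
Multiplying both sides by 22: x ≡ 22·6 = 132 ≡ 8 (mod 31).
Check: 24·8 = 192 = 6·31 + 6.

8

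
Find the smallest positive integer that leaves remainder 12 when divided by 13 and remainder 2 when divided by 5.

12

x ≡ 2 (mod 5) gives x ∈ {2, 7, 12}.
The first of these with x mod 13 = 12 is 12.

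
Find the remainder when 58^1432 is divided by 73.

By repeated squaring mod 73: 58^1≡58, 58^2≡6, 58^4≡36, 58^8≡55, 58^16≡32, 58^32≡2, 58^64≡4, 58^128≡16, 58^256≡37, 58^512≡55, 58^1024≡32.
1432 = 8 + 16 + 128 + 256 + 1024, so 58^1432 ≡ 55·32·16·37·32 ≡ 4 (mod 73).

4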